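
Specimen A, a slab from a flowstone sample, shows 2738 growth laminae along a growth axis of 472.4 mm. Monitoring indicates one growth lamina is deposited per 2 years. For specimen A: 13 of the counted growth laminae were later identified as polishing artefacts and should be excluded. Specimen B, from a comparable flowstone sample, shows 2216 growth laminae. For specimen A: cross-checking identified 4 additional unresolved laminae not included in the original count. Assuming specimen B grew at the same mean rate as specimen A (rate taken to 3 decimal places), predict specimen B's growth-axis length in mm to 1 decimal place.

385.6 mm

Specimen A: correcting the raw count gives 2738 − 13 + 4 = 2729 true growth laminae.
Specimen A: at 2 years per growth lamina, 2729 × 2 = 5458 years.
A: Extension rate ≈ 472.4 / 5458 = 0.087 mm per year.
Specimen B: at 2 years per growth lamina, 2216 × 2 = 4432 years. B's length ≈ 0.087 × 4432 = 385.6 mm.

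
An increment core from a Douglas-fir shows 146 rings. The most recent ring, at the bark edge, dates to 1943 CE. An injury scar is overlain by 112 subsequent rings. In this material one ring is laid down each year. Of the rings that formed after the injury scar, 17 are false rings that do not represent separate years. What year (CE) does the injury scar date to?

112 rings post-date the injury scar.
112 − 17 false = 95 true rings after the injury scar.
Counting back 95 years from 1943 CE places the injury scar in 1943 − 95 = 1848 CE.

1848 CE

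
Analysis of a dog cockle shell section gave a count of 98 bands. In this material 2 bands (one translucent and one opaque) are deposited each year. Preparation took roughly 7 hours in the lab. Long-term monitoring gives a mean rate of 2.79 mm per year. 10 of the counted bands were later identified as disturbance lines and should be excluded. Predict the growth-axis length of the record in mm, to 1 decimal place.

122.8 mm

Correcting the raw count gives 98 − 10 = 88 true bands.
88 bands at 2 per year is 88 / 2 = 44 years.
Length ≈ 2.79 × 44 = 122.8 mm.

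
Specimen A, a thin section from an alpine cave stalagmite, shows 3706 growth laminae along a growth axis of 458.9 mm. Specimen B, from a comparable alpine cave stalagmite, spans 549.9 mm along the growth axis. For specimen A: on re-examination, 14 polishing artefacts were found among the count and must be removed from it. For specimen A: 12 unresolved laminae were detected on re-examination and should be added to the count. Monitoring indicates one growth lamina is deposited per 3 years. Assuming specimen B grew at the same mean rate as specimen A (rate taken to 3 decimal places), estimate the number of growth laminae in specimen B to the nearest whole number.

Specimen A: true growth lamina count = 3706 − 14 + 12 = 3704.
Specimen A: multiplying by 3 years per growth lamina: 3704 × 3 = 11112 years.
A: Extension rate ≈ 458.9 / 11112 = 0.041 mm/year.
B spans 549.9 / 0.041 = 13412.20 years; at 3 years per growth lamina that is 13412.20 / 3 ≈ 4471 growth laminae.

4471 growth laminae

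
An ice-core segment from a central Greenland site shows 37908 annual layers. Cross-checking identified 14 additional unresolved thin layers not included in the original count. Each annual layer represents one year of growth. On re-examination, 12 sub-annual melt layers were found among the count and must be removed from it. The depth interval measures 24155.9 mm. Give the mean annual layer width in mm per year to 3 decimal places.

0.637 mm per year

Adjusted count: 37908 − 12 + 14 = 37910 annual layers.
24155.9 mm over 37910 years gives 24155.9 / 37910 ≈ 0.637 mm per year.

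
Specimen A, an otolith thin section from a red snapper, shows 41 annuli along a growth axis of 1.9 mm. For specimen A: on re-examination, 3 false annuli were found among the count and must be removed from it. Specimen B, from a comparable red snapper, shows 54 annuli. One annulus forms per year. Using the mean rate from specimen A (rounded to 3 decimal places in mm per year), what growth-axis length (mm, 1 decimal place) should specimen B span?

2.7 mm

Specimen A: adjusted count: 41 − 3 = 38 annuli.
A: 1.9 mm over 38 years gives 1.9 / 38 ≈ 0.050 mm per year.
For B, 0.050 mm/year × 54 years = 2.7 mm.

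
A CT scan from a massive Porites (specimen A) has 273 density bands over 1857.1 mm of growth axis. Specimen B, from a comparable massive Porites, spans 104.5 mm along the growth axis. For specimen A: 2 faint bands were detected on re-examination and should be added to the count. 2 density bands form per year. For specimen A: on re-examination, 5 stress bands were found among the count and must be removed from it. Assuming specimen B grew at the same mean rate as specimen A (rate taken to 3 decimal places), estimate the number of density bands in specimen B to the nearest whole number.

Specimen A: adjusted count: 273 − 5 + 2 = 270 density bands.
Specimen A: dividing by 2 density bands per year: 270 / 2 = 135 years.
A: 1857.1 mm over 135 years gives 1857.1 / 135 ≈ 13.756 mm/year.
Specimen B: 104.5 mm / 13.756 mm per year = 7.60 years; at 2 density bands per year that is 7.60 × 2 ≈ 15 density bands.

15 density bands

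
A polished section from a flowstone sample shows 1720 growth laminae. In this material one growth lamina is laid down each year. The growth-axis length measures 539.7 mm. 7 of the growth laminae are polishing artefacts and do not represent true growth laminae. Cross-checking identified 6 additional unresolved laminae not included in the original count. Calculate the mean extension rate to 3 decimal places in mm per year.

After corrections the count is 1720 − 7 + 6 = 1719 growth laminae.
539.7 mm over 1719 years gives 539.7 / 1719 ≈ 0.314 mm per year.

0.314 mm per year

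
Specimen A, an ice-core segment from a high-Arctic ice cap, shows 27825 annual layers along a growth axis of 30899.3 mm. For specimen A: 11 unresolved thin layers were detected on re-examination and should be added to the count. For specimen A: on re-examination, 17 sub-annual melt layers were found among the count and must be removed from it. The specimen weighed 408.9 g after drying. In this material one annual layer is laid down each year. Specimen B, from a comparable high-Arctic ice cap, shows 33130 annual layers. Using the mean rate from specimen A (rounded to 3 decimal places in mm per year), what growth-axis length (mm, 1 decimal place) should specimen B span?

Specimen A: true annual layer count = 27825 − 17 + 11 = 27819.
A: 30899.3 mm over 27819 years gives 30899.3 / 27819 ≈ 1.111 mm/yr.
For B, 1.111 mm/year × 33130 years = 36807.4 mm.

36807.4 mm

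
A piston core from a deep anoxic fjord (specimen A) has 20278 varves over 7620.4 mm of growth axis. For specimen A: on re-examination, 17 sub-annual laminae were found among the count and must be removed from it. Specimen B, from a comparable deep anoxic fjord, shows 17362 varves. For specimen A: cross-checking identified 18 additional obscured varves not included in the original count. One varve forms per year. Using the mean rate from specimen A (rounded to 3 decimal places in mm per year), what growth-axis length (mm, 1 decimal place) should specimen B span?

Specimen A: true varve count = 20278 − 17 + 18 = 20279.
A: 7620.4 mm over 20279 years gives 7620.4 / 20279 ≈ 0.376 mm/year.
B's length ≈ 0.376 × 17362 = 6528.1 mm.

6528.1 mm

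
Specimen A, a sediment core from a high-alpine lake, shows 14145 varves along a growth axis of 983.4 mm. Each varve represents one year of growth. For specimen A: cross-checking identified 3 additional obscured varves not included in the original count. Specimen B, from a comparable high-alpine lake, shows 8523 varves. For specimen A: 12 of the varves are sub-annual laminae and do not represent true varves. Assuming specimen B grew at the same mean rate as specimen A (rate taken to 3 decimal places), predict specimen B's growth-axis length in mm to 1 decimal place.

Specimen A: after corrections the count is 14145 − 12 + 3 = 14136 varves.
A: Mean rate = 983.4 mm / 14136 years ≈ 0.070 mm/year.
Length of B = 0.070 × 8523 = 596.6 mm.

596.6 mm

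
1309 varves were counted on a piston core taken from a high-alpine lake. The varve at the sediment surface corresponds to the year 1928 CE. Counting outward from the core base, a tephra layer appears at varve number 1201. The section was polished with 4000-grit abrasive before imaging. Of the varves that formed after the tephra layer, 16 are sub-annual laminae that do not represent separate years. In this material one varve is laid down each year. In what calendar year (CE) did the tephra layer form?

The tephra layer sits at varve 1201 from the core base, so 1309 − 1201 = 108 varves formed after it.
Removing the 16 false varves leaves 108 − 16 = 92 true varves beyond the tephra layer.
The varve at the sediment surface is 1928 CE, so the tephra layer dates to 1928 − 92 = 1836 CE.

1836 CE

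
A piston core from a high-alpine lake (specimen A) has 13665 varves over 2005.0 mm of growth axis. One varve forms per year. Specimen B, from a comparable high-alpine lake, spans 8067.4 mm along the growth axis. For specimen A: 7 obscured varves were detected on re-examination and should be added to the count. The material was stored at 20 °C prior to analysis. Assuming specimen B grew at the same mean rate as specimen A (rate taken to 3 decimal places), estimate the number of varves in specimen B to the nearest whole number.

54880 varves

Specimen A: true varve count = 13665 + 7 = 13672.
A: 2005.0 mm over 13672 years gives 2005.0 / 13672 ≈ 0.147 mm/year.
For B, 8067.4 / 0.147 = 54880.27 years ≈ 54880 varves.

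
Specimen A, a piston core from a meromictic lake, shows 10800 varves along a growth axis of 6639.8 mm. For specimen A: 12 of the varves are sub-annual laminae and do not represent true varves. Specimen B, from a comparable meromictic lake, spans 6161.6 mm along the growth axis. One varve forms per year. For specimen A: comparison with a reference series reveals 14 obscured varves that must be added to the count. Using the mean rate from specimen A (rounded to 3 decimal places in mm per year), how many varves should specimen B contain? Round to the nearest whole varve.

10019 varves

Specimen A: after corrections the count is 10800 − 12 + 14 = 10802 varves.
A: Mean rate = 6639.8 mm / 10802 years ≈ 0.615 mm/yr.
B spans 6161.6 / 0.615 = 10018.86 years ≈ 10019 varves.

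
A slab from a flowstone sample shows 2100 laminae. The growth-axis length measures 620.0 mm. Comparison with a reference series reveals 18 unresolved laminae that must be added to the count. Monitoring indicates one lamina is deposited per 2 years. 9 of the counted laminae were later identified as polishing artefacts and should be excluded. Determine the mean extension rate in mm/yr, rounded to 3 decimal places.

After corrections the count is 2100 − 9 + 18 = 2109 laminae.
At 2 years per lamina, 2109 × 2 = 4218 years.
Extension rate ≈ 620.0 / 4218 = 0.147 mm/yr.

0.147 mm/yr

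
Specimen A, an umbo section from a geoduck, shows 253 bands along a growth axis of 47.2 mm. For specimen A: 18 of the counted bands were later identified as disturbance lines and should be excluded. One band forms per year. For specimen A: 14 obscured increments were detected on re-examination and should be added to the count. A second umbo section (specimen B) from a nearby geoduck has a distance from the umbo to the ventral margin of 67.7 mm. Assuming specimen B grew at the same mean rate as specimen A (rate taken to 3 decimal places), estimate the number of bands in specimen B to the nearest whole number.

356 bands

Specimen A: adjusted count: 253 − 18 + 14 = 249 bands.
A: Mean rate = 47.2 mm / 249 years ≈ 0.190 mm/yr.
B spans 67.7 / 0.190 = 356.32 years ≈ 356 bands.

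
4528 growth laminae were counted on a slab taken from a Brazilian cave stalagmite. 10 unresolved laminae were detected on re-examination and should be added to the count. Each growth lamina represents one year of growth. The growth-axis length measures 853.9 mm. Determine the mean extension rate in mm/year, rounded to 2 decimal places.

True growth lamina count = 4528 + 10 = 4538.
Mean rate = 853.9 mm / 4538 years ≈ 0.19 mm/year.

0.19 mm/year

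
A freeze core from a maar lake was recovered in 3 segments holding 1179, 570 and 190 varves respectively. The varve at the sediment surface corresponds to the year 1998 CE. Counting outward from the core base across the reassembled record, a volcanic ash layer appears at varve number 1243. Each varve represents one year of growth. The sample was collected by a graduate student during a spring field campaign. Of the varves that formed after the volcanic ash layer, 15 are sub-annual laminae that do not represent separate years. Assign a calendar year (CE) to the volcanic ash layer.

Total varves = 1179 + 570 + 190 = 1939.
Between varve 1243 and the sediment surface there are 1939 − 1243 = 696 varves.
Excluding 15 false varves: 696 − 15 = 681.
1998 − 681 = 1317 CE.

1317 CE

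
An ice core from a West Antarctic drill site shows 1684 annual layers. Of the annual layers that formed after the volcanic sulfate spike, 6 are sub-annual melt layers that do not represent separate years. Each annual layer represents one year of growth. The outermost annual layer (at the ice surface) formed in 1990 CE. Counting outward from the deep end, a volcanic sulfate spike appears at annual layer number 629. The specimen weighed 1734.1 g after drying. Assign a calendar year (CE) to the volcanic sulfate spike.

Between annual layer 629 and the ice surface there are 1684 − 629 = 1055 annual layers.
1055 − 6 false = 1049 true annual layers after the volcanic sulfate spike.
1990 − 1049 = 941 CE.

941 CE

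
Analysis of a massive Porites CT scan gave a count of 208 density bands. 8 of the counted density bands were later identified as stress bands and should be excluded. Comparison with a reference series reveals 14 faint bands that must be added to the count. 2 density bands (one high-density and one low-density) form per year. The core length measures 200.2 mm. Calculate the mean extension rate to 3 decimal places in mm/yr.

1.871 mm/yr

After corrections the count is 208 − 8 + 14 = 214 density bands.
214 density bands at 2 per year is 214 / 2 = 107 years.
200.2 mm over 107 years gives 200.2 / 107 ≈ 1.871 mm/yr.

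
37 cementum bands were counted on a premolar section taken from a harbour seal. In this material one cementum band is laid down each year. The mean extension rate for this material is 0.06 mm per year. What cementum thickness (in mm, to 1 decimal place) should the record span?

The record spans 37 years at 0.06 mm per year.
37 years at 0.06 mm/year gives 0.06 × 37 = 2.2 mm.

2.2 mm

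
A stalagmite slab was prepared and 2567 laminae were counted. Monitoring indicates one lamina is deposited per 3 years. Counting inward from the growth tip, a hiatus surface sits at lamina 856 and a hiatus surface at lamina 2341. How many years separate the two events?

Separation: 2341 − 856 = 1485 laminae.
1485 laminae at 3 years each span 1485 × 3 = 4455 years.

4455 years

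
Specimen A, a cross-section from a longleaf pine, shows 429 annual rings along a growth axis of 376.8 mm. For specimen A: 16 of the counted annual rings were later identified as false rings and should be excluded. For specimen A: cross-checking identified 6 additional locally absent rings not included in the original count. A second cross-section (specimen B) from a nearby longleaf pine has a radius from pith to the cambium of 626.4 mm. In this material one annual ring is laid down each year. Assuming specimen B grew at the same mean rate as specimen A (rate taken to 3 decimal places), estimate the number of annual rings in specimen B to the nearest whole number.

Specimen A: after corrections the count is 429 − 16 + 6 = 419 annual rings.
A: Extension rate ≈ 376.8 / 419 = 0.899 mm per year.
B spans 626.4 / 0.899 = 696.77 years ≈ 697 annual rings.

697 annual rings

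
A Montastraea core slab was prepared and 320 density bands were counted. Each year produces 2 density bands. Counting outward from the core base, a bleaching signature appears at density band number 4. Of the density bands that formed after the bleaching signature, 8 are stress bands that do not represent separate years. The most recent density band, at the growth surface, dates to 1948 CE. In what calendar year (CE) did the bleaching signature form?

320 − 4 = 316 density bands lie beyond the bleaching signature toward the growth surface.
Excluding 8 false density bands: 316 − 8 = 308.
Dividing by 2 density bands per year: 308 / 2 = 154 years.
The density band at the growth surface is 1948 CE, so the bleaching signature dates to 1948 − 154 = 1794 CE.

1794 CE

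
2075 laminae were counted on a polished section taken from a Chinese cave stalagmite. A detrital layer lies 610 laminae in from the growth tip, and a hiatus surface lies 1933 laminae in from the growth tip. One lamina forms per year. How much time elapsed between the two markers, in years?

The two markers are separated by 1933 − 610 = 1323 laminae.
At one lamina per year, 1323 years elapsed between them.

1323 years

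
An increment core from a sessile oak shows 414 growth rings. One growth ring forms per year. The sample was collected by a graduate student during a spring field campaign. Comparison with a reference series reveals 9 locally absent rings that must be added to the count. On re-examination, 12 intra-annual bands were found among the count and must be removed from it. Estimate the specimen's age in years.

After corrections the count is 414 − 12 + 9 = 411 growth rings.
With a one-to-one growth ring periodicity this is 411 years.

411 years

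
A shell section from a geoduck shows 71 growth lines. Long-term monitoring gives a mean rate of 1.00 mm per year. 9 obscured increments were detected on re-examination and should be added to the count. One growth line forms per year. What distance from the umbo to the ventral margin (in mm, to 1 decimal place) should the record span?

80.0 mm

Adjusted count: 71 + 9 = 80 growth lines.
Length ≈ 1.00 × 80 = 80.0 mm.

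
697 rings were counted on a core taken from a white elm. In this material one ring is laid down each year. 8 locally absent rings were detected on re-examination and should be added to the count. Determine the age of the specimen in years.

705 yr

Adjusted count: 697 + 8 = 705 rings.
One ring per year makes the duration 705 years.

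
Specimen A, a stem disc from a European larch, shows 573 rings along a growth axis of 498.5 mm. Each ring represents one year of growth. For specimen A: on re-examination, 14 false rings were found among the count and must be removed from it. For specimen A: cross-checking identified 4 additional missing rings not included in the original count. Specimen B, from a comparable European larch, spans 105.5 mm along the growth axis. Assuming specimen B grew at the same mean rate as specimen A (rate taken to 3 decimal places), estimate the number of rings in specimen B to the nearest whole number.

Specimen A: after corrections the count is 573 − 14 + 4 = 563 rings.
A: Mean rate = 498.5 mm / 563 years ≈ 0.885 mm/year.
B spans 105.5 / 0.885 = 119.21 years ≈ 119 rings.

119 rings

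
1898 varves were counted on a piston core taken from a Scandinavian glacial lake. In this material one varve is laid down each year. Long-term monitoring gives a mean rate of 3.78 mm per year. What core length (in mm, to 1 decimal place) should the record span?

7174.4 mm

1898 years of growth are recorded.
1898 years at 3.78 mm/year gives 3.78 × 1898 = 7174.4 mm.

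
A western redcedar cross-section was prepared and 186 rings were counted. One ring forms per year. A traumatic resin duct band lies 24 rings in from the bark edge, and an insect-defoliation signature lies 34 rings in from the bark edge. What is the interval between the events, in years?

10 years

Separation: 34 − 24 = 10 rings.
At one ring per year, 10 years elapsed between them.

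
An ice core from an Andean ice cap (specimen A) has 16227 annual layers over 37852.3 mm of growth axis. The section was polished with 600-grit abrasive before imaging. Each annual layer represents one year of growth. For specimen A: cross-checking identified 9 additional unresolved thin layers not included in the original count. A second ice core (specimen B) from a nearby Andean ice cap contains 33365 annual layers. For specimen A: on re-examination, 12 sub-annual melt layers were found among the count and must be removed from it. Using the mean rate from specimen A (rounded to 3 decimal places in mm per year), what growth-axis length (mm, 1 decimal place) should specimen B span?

77840.5 mm

Specimen A: correcting the raw count gives 16227 − 12 + 9 = 16224 true annual layers.
A: Mean rate = 37852.3 mm / 16224 years ≈ 2.333 mm/year.
For B, 2.333 mm/year × 33365 years = 77840.5 mm.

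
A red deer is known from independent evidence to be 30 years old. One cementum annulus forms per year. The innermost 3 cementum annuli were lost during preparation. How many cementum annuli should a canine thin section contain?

27 cementum annuli

Expected cementum annuli over 30 years: 30.
Less the 3 uncaptured cementum annuli: 30 − 3 = 27.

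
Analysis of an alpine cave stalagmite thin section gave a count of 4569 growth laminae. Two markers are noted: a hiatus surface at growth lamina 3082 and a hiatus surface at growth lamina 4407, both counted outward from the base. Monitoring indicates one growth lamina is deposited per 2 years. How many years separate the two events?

2650 years

Separation: 4407 − 3082 = 1325 growth laminae.
Multiplying by 2 years per growth lamina: 1325 × 2 = 2650 years.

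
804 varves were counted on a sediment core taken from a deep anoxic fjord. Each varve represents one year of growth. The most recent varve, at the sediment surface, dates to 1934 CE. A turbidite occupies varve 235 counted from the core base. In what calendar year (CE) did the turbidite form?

1365 CE

The turbidite sits at varve 235 from the core base, so 804 − 235 = 569 varves formed after it.
The varve at the sediment surface is 1934 CE, so the turbidite dates to 1934 − 569 = 1365 CE.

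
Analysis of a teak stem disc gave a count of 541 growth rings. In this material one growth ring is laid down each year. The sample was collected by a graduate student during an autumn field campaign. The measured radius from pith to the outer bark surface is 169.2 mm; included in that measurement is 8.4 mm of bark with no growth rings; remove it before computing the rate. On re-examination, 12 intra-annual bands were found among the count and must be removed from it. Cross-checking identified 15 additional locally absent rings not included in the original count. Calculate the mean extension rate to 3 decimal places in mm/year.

Correcting the raw count gives 541 − 12 + 15 = 544 true growth rings.
Removing the 8.4 mm offcut leaves 169.2 − 8.4 = 160.8 mm.
Mean rate = 160.8 mm / 544 years ≈ 0.296 mm/year.

0.296 mm/year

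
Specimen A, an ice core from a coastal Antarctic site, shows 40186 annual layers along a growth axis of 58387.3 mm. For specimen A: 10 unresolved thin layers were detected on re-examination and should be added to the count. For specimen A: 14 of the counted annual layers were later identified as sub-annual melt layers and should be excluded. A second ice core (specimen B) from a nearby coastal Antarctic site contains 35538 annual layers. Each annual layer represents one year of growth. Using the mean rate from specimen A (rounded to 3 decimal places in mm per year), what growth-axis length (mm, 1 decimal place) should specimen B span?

51636.7 mm

Specimen A: true annual layer count = 40186 − 14 + 10 = 40182.
A: 58387.3 mm over 40182 years gives 58387.3 / 40182 ≈ 1.453 mm/year.
For B, 1.453 mm/year × 35538 years = 51636.7 mm.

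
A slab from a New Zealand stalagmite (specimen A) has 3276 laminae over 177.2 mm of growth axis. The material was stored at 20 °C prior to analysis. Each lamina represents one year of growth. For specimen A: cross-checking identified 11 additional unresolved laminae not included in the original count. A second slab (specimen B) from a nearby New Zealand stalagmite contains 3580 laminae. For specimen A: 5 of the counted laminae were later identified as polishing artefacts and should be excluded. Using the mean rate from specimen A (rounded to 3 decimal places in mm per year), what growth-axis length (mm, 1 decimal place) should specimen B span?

Specimen A: adjusted count: 3276 − 5 + 11 = 3282 laminae.
A: 177.2 mm over 3282 years gives 177.2 / 3282 ≈ 0.054 mm/yr.
B's length ≈ 0.054 × 3580 = 193.3 mm.

193.3 mm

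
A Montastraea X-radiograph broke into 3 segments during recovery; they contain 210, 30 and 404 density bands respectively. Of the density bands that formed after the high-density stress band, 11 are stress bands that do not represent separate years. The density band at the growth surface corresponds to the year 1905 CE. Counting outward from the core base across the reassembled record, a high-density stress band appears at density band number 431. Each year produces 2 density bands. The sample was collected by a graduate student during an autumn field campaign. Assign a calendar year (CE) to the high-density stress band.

1804 CE

Total density bands = 210 + 30 + 404 = 644.
Between density band 431 and the growth surface there are 644 − 431 = 213 density bands.
Excluding 11 false density bands: 213 − 11 = 202.
202 density bands at 2 per year is 202 / 2 = 101 years.
The density band at the growth surface is 1905 CE, so the high-density stress band dates to 1905 − 101 = 1804 CE.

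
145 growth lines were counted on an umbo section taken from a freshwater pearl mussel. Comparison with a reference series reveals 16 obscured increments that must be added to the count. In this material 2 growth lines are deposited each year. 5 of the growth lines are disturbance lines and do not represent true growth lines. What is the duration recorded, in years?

78 years

Correcting the raw count gives 145 − 5 + 16 = 156 true growth lines.
With 2 growth lines per year, 156 / 2 = 78 years.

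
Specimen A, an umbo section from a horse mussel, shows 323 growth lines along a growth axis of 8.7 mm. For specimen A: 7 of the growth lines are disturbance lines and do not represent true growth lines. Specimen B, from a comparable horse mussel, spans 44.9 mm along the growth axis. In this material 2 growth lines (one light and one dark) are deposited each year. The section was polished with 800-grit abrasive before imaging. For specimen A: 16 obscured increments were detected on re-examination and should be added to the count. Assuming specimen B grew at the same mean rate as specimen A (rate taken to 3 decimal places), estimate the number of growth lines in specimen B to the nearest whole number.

Specimen A: adjusted count: 323 − 7 + 16 = 332 growth lines.
Specimen A: 332 growth lines at 2 per year is 332 / 2 = 166 years.
A: Extension rate ≈ 8.7 / 166 = 0.052 mm/yr.
B spans 44.9 / 0.052 = 863.46 years; at 2 growth lines per year that is 863.46 × 2 ≈ 1727 growth lines.

1727 growth lines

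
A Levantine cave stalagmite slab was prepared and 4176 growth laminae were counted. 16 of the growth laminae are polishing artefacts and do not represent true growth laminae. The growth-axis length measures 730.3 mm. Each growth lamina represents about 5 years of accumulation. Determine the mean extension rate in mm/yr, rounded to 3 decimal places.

Correcting the raw count gives 4176 − 16 = 4160 true growth laminae.
4160 growth laminae at 5 years each span 4160 × 5 = 20800 years.
Extension rate ≈ 730.3 / 20800 = 0.035 mm/yr.

0.035 mm/yr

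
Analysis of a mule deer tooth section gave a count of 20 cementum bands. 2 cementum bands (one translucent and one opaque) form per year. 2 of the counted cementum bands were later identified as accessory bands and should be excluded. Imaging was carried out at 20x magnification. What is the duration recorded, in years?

True cementum band count = 20 − 2 = 18.
Dividing by 2 cementum bands per year: 18 / 2 = 9 years.

9 yr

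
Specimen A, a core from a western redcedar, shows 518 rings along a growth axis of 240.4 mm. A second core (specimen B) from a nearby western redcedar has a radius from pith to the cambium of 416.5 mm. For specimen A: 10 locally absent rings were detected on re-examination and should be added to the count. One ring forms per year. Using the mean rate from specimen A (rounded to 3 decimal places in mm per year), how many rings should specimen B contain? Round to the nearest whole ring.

915 rings

Specimen A: correcting the raw count gives 518 + 10 = 528 true rings.
A: 240.4 mm over 528 years gives 240.4 / 528 ≈ 0.455 mm per year.
B spans 416.5 / 0.455 = 915.38 years ≈ 915 rings.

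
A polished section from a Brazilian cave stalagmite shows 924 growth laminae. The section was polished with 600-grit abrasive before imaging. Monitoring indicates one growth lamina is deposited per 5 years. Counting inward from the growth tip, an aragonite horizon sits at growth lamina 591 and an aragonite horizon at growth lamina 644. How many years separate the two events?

Separation: 644 − 591 = 53 growth laminae.
Multiplying by 5 years per growth lamina: 53 × 5 = 265 years.

265 years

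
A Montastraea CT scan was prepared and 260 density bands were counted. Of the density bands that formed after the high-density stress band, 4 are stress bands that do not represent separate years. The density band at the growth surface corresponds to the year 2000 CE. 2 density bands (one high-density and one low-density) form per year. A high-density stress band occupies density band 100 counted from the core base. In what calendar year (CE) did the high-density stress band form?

1922 CE

The high-density stress band sits at density band 100 from the core base, so 260 − 100 = 160 density bands formed after it.
Removing the 4 false density bands leaves 160 − 4 = 156 true density bands beyond the high-density stress band.
Dividing by 2 density bands per year: 156 / 2 = 78 years.
The density band at the growth surface is 2000 CE, so the high-density stress band dates to 2000 − 78 = 1922 CE.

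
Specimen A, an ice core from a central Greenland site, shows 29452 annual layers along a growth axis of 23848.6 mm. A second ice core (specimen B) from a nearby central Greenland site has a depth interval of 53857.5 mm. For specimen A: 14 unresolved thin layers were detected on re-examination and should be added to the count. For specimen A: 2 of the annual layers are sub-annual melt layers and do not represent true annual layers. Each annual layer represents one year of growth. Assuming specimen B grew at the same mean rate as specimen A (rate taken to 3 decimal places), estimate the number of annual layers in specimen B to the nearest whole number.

Specimen A: adjusted count: 29452 − 2 + 14 = 29464 annual layers.
A: Mean rate = 23848.6 mm / 29464 years ≈ 0.809 mm/year.
For B, 53857.5 / 0.809 = 66572.93 years ≈ 66573 annual layers.

66573 annual layers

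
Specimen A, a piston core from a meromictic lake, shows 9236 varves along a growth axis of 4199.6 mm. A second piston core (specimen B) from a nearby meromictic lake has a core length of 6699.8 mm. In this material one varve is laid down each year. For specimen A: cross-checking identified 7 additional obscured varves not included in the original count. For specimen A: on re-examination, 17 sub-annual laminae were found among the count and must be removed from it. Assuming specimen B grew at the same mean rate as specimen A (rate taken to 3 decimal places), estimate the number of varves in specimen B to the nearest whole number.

14725 varves

Specimen A: adjusted count: 9236 − 17 + 7 = 9226 varves.
A: Mean rate = 4199.6 mm / 9226 years ≈ 0.455 mm per year.
B spans 6699.8 / 0.455 = 14724.84 years ≈ 14725 varves.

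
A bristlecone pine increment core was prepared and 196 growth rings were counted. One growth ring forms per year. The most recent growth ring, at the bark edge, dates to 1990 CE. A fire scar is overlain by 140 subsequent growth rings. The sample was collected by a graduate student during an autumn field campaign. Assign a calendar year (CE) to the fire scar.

1850 CE

140 growth rings post-date the fire scar.
The growth ring at the bark edge is 1990 CE, so the fire scar dates to 1990 − 140 = 1850 CE.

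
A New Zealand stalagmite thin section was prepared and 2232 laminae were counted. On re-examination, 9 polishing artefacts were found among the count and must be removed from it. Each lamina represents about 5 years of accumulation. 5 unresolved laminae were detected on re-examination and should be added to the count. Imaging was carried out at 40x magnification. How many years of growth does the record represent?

True lamina count = 2232 − 9 + 5 = 2228.
2228 laminae at 5 years each span 2228 × 5 = 11140 years.

11140 years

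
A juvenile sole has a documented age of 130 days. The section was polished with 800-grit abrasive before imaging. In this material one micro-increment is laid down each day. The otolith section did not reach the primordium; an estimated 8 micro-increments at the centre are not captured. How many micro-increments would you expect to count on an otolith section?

At one micro-increment per day, 130 days correspond to 130 micro-increments.
Less the 8 uncaptured micro-increments: 130 − 8 = 122.

122 micro-increments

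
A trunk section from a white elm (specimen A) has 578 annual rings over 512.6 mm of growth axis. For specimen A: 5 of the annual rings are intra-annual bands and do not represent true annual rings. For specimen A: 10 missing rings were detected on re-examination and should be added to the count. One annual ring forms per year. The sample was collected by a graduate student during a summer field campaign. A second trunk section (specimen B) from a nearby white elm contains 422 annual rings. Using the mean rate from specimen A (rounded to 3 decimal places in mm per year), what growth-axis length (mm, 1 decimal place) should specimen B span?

370.9 mm

Specimen A: true annual ring count = 578 − 5 + 10 = 583.
A: Extension rate ≈ 512.6 / 583 = 0.879 mm per year.
Length of B = 0.879 × 422 = 370.9 mm.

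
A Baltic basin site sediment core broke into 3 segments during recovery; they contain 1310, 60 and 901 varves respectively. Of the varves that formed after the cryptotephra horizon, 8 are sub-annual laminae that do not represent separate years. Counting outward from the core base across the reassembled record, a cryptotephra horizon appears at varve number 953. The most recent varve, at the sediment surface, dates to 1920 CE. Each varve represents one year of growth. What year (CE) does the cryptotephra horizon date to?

Total varves = 1310 + 60 + 901 = 2271.
Between varve 953 and the sediment surface there are 2271 − 953 = 1318 varves.
Excluding 8 false varves: 1318 − 8 = 1310.
1920 − 1310 = 610 CE.

610 CE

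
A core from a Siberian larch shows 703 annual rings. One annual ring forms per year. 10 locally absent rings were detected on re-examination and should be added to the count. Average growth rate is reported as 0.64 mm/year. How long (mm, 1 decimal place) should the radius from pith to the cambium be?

456.3 mm

True annual ring count = 703 + 10 = 713.
Predicted length = 0.64 mm/year × 713 years = 456.3 mm.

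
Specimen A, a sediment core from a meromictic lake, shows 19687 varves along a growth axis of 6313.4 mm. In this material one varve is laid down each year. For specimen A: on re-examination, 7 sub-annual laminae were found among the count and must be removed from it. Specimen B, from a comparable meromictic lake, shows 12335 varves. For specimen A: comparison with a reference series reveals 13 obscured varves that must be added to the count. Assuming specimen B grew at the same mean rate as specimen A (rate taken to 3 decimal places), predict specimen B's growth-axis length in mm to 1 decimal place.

3959.5 mm

Specimen A: adjusted count: 19687 − 7 + 13 = 19693 varves.
A: Extension rate ≈ 6313.4 / 19693 = 0.321 mm/year.
For B, 0.321 mm/year × 12335 years = 3959.5 mm.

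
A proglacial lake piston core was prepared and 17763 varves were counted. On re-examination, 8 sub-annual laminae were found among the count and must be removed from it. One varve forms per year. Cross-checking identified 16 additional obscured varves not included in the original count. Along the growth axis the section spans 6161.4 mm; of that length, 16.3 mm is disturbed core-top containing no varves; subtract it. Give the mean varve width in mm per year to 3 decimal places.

Adjusted count: 17763 − 8 + 16 = 17771 varves.
The growth record spans 6161.4 − 16.3 = 6145.1 mm.
Extension rate ≈ 6145.1 / 17771 = 0.346 mm per year.

0.346 mm per year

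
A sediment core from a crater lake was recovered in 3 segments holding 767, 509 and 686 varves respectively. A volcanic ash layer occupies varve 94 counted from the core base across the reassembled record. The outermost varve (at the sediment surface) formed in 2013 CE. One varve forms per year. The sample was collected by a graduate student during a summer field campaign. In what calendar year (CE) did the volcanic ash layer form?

Total varves = 767 + 509 + 686 = 1962.
1962 − 94 = 1868 varves lie beyond the volcanic ash layer toward the sediment surface.
2013 − 1868 = 145 CE.

145 CE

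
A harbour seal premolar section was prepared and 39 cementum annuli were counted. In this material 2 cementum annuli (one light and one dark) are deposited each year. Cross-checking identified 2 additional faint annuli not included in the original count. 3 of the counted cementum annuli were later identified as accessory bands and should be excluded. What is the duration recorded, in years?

True cementum annulus count = 39 − 3 + 2 = 38.
With 2 cementum annuli per year, 38 / 2 = 19 years.

19 years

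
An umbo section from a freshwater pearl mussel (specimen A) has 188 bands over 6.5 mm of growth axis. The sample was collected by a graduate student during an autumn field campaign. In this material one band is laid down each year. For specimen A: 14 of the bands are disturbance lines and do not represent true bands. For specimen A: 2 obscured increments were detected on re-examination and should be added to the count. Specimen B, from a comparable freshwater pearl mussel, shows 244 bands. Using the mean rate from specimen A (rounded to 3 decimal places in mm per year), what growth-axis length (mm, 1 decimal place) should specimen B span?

9.0 mm

Specimen A: true band count = 188 − 14 + 2 = 176.
A: Mean rate = 6.5 mm / 176 years ≈ 0.037 mm/yr.
B's length ≈ 0.037 × 244 = 9.0 mm.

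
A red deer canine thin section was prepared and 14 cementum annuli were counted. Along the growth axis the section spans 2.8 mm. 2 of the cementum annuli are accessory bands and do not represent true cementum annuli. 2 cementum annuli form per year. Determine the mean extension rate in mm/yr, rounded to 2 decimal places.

Correcting the raw count gives 14 − 2 = 12 true cementum annuli.
12 cementum annuli at 2 per year is 12 / 2 = 6 years.
Mean rate = 2.8 mm / 6 years ≈ 0.47 mm/yr.

0.47 mm/yr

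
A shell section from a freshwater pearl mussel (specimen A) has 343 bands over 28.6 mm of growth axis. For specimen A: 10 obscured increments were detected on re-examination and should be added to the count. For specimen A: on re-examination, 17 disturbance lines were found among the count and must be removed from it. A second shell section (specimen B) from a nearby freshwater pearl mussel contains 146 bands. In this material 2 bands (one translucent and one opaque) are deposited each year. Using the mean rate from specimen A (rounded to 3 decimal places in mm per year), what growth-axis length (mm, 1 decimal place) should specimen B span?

Specimen A: after corrections the count is 343 − 17 + 10 = 336 bands.
Specimen A: 336 bands at 2 per year is 336 / 2 = 168 years.
A: Mean rate = 28.6 mm / 168 years ≈ 0.170 mm per year.
Specimen B: dividing by 2 bands per year: 146 / 2 = 73 years. For B, 0.170 mm/year × 73 years = 12.4 mm.

12.4 mm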